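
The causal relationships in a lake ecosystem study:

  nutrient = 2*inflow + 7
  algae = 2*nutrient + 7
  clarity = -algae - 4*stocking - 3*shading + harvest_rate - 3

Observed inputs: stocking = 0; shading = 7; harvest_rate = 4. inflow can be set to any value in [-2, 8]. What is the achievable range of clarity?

-73 to -33

Substituting into the algae equation gives algae = 4*inflow + 21.
So clarity = -4*inflow - 41.
Linear in inflow, so extremes are at the endpoints: inflow = -2 gives clarity = -33; inflow = 8 gives clarity = -73.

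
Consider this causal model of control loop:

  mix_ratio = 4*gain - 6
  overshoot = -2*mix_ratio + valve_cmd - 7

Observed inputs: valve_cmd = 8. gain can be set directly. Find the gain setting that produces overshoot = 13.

gain = 0

Substituting into the overshoot equation gives overshoot = -8*gain + 13.
Solve -8*gain + 13 = 13: gain = (13 - 13) / -8 = 0.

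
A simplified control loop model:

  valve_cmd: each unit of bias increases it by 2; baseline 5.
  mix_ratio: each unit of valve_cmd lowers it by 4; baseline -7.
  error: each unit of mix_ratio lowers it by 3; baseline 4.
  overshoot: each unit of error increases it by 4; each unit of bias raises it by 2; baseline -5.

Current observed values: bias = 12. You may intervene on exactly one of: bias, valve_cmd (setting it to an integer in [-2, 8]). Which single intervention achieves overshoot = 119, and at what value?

Intervening on bias: overshoot = 98*bias + 335. Reaching 119 requires bias = -108/49, not an integer.
Intervening on valve_cmd: with other inputs at their observed values, overshoot = 48*valve_cmd + 119. Solving for 119 gives valve_cmd = 0, within [-2, 8].

set valve_cmd = 0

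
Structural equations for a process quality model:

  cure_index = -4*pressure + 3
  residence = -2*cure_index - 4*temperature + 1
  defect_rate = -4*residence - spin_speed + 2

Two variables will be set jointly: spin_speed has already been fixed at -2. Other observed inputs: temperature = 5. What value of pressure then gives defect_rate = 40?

With spin_speed held at -2:
Substituting into the residence equation gives residence = 8*pressure - 25.
This gives defect_rate = -32*pressure + 104.
Solve -32*pressure + 104 = 40: pressure = (40 - 104) / -32 = 2.

pressure = 2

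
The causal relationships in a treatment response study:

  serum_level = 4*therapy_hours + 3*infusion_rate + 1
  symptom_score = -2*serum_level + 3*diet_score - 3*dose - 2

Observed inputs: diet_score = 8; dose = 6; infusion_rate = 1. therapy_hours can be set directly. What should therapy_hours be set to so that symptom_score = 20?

Substituting into the serum_level equation gives serum_level = 4*therapy_hours + 4.
symptom_score becomes -8*therapy_hours - 4.
Solve -8*therapy_hours - 4 = 20: therapy_hours = (20 + 4) / -8 = -3.

therapy_hours = -3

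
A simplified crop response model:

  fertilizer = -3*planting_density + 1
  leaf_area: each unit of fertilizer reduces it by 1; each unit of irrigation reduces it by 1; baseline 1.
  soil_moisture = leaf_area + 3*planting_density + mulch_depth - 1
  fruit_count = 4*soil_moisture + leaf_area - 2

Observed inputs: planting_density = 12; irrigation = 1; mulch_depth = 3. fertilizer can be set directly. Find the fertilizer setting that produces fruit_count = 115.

fertilizer = 7

Intervening on fertilizer fixes its value directly, overriding its dependence on planting_density.
Substituting into the leaf_area equation gives leaf_area = -fertilizer.
This gives soil_moisture = -fertilizer + 38.
This gives fruit_count = -5*fertilizer + 150.
Solve -5*fertilizer + 150 = 115: fertilizer = (115 - 150) / -5 = 7.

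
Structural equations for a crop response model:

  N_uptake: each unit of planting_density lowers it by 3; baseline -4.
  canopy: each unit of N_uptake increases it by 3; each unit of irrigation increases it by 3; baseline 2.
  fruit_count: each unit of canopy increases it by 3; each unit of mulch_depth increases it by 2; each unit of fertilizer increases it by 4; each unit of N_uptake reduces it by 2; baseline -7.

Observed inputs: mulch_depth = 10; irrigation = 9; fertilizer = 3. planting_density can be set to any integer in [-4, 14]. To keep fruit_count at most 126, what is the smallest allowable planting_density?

Substituting into the canopy equation gives canopy = -9*planting_density + 17.
fruit_count becomes -21*planting_density + 84.
Require -21*planting_density + 84 ≤ 126, so planting_density ≥ -2.
The smallest integer in [-4, 14] satisfying this is -2.

planting_density = -2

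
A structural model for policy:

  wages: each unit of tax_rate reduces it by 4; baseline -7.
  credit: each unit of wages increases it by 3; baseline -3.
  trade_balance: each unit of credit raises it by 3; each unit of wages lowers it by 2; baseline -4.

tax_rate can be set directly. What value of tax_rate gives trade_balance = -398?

tax_rate = 12

Substituting into the credit equation gives credit = -12*tax_rate - 24.
Substituting into the trade_balance equation gives trade_balance = -28*tax_rate - 62.
Solve -28*tax_rate - 62 = -398: tax_rate = (-398 + 62) / -28 = 12.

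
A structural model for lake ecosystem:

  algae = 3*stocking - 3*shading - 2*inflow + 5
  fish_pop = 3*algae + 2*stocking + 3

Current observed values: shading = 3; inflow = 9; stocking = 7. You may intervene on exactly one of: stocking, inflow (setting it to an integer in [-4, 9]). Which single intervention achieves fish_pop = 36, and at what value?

Intervening on stocking: with other inputs at their observed values, fish_pop = 11*stocking - 63. Solving for 36 gives stocking = 9, within [-4, 9].
Intervening on inflow: fish_pop = -6*inflow + 68. Reaching 36 requires inflow = 16/3, not an integer.

set stocking = 9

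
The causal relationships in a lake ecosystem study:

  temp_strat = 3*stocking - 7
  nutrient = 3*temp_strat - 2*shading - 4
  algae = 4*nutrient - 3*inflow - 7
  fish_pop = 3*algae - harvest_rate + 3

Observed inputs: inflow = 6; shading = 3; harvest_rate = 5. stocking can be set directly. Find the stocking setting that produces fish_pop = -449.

Substituting into the nutrient equation gives nutrient = 9*stocking - 31.
So algae = 36*stocking - 149.
Substituting into the fish_pop equation gives fish_pop = 108*stocking - 449.
Solve 108*stocking - 449 = -449: stocking = (-449 + 449) / 108 = 0.

stocking = 0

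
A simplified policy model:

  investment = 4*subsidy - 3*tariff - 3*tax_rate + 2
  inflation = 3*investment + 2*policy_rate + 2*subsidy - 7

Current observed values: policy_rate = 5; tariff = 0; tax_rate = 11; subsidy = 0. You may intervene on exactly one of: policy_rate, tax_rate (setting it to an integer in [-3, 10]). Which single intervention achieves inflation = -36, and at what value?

Intervening on policy_rate: inflation = 2*policy_rate - 100. Reaching -36 requires policy_rate = 32, outside [-3, 10].
Intervening on tax_rate: with other inputs at their observed values, inflation = -9*tax_rate + 9. Solving for -36 gives tax_rate = 5, within [-3, 10].

set tax_rate = 5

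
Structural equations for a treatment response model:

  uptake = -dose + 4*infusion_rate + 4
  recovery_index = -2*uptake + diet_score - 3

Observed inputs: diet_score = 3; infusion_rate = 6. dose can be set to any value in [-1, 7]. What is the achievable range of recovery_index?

-58 to -42

Substituting into the uptake equation gives uptake = -dose + 28.
This gives recovery_index = 2*dose - 56.
Linear in dose, so extremes are at the endpoints: dose = -1 gives recovery_index = -58; dose = 7 gives recovery_index = -42.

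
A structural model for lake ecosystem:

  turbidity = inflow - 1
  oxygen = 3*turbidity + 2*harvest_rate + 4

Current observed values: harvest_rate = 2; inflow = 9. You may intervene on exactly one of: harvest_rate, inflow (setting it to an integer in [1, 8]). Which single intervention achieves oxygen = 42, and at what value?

Intervening on harvest_rate: with other inputs at their observed values, oxygen = 2*harvest_rate + 28. Solving for 42 gives harvest_rate = 7, within [1, 8].
Intervening on inflow: oxygen = 3*inflow + 5. Reaching 42 requires inflow = 37/3, not an integer.

set harvest_rate = 7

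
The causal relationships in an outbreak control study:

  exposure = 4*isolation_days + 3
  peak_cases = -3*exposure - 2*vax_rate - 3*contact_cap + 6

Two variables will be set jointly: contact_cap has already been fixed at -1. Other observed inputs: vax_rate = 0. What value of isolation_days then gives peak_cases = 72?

isolation_days = -6

With contact_cap held at -1:
Substituting into the peak_cases equation gives peak_cases = -12*isolation_days.
Solve -12*isolation_days = 72: isolation_days = 72 / -12 = -6.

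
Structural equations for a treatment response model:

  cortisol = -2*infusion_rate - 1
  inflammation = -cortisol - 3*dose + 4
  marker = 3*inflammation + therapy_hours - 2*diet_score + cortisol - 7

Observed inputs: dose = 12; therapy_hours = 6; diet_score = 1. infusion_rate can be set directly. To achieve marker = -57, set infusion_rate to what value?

Substituting into the inflammation equation gives inflammation = 2*infusion_rate - 31.
Substituting into the marker equation gives marker = 4*infusion_rate - 97.
Solve 4*infusion_rate - 97 = -57: infusion_rate = (-57 + 97) / 4 = 10.

infusion_rate = 10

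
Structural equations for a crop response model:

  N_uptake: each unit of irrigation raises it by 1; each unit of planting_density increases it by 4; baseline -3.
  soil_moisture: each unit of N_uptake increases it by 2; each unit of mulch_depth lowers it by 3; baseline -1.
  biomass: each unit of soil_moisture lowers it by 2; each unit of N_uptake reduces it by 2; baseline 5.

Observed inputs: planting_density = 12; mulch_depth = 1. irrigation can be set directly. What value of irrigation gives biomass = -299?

Substituting into the N_uptake equation gives N_uptake = irrigation + 45.
So soil_moisture = 2*irrigation + 86.
biomass becomes -6*irrigation - 257.
Solve -6*irrigation - 257 = -299: irrigation = (-299 + 257) / -6 = 7.

irrigation = 7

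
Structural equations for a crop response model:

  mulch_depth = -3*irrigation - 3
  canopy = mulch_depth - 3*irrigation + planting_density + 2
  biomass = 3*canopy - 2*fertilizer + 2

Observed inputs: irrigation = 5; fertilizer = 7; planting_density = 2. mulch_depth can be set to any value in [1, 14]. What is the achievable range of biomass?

-42 to -3

Intervening on mulch_depth fixes its value directly, overriding its dependence on irrigation.
Substituting into the canopy equation gives canopy = mulch_depth - 11.
biomass becomes 3*mulch_depth - 45.
Linear in mulch_depth, so extremes are at the endpoints: mulch_depth = 1 gives biomass = -42; mulch_depth = 14 gives biomass = -3.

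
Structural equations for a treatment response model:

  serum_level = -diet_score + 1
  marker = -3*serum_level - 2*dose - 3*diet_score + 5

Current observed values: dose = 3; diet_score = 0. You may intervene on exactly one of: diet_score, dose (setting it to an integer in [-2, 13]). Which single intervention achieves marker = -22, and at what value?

set dose = 12

Intervening on diet_score: the paths from diet_score to marker cancel (net effect zero), leaving marker = -4; -22 is unreachable this way.
Intervening on dose: with other inputs at their observed values, marker = -2*dose + 2. Solving for -22 gives dose = 12, within [-2, 13].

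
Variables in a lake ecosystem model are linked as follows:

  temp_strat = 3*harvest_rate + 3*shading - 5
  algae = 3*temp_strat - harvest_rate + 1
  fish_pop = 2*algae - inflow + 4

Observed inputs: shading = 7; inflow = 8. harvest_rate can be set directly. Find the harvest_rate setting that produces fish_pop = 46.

Substituting into the temp_strat equation gives temp_strat = 3*harvest_rate + 16.
Substituting into the algae equation gives algae = 8*harvest_rate + 49.
fish_pop becomes 16*harvest_rate + 94.
Solve 16*harvest_rate + 94 = 46: harvest_rate = (46 - 94) / 16 = -3.

harvest_rate = -3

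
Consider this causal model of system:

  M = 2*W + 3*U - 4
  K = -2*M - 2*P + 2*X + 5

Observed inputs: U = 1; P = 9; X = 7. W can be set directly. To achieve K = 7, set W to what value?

W = -1

Substituting into the M equation gives M = 2*W - 1.
Substituting into the K equation gives K = -4*W + 3.
Solve -4*W + 3 = 7: W = (7 - 3) / -4 = -1.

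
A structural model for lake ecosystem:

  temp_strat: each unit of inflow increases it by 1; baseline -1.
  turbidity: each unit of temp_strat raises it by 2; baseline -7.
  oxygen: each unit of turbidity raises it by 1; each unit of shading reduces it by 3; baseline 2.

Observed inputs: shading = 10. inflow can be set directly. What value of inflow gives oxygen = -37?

inflow = 0

Substituting into the turbidity equation gives turbidity = 2*inflow - 9.
Substituting into the oxygen equation gives oxygen = 2*inflow - 37.
Solve 2*inflow - 37 = -37: inflow = (-37 + 37) / 2 = 0.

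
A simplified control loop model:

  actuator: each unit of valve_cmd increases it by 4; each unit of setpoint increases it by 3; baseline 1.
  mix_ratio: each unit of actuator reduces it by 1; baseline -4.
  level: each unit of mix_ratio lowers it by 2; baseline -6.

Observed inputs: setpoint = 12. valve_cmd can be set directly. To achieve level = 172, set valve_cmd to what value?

Substituting into the actuator equation gives actuator = 4*valve_cmd + 37.
So mix_ratio = -4*valve_cmd - 41.
This gives level = 8*valve_cmd + 76.
Solve 8*valve_cmd + 76 = 172: valve_cmd = (172 - 76) / 8 = 12.

valve_cmd = 12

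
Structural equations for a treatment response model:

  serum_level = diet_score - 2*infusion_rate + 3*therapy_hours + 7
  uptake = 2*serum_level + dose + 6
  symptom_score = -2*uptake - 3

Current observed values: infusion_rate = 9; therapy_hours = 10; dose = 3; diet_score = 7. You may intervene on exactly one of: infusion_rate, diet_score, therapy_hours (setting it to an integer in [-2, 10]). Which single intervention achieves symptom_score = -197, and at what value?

set infusion_rate = 0

Intervening on infusion_rate: with other inputs at their observed values, symptom_score = 8*infusion_rate - 197. Solving for -197 gives infusion_rate = 0, within [-2, 10].
Intervening on diet_score: symptom_score = -4*diet_score - 97. Reaching -197 requires diet_score = 25, outside [-2, 10].
Intervening on therapy_hours: symptom_score = -12*therapy_hours - 5. Reaching -197 requires therapy_hours = 16, outside [-2, 10].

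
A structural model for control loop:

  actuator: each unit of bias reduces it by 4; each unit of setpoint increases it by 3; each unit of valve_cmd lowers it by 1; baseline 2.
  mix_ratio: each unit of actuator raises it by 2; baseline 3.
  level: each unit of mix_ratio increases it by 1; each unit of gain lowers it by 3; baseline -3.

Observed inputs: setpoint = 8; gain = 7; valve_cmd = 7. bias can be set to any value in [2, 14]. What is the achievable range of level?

Substituting into the actuator equation gives actuator = -4*bias + 19.
Substituting into the mix_ratio equation gives mix_ratio = -8*bias + 41.
Substituting into the level equation gives level = -8*bias + 17.
Linear in bias, so extremes are at the endpoints: bias = 2 gives level = 1; bias = 14 gives level = -95.

-95 to 1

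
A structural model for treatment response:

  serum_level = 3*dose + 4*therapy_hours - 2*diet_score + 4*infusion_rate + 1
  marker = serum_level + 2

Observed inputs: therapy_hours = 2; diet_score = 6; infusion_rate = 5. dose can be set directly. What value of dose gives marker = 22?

dose = 1

Substituting into the serum_level equation gives serum_level = 3*dose + 17.
This gives marker = 3*dose + 19.
Solve 3*dose + 19 = 22: dose = (22 - 19) / 3 = 1.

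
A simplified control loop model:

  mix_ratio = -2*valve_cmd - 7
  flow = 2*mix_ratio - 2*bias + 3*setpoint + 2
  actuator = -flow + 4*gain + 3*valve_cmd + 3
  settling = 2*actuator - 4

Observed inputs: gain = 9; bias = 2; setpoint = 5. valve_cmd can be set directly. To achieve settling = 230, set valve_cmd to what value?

valve_cmd = 11

Substituting into the flow equation gives flow = -4*valve_cmd - 1.
Substituting into the actuator equation gives actuator = 7*valve_cmd + 40.
Substituting into the settling equation gives settling = 14*valve_cmd + 76.
Solve 14*valve_cmd + 76 = 230: valve_cmd = (230 - 76) / 14 = 11.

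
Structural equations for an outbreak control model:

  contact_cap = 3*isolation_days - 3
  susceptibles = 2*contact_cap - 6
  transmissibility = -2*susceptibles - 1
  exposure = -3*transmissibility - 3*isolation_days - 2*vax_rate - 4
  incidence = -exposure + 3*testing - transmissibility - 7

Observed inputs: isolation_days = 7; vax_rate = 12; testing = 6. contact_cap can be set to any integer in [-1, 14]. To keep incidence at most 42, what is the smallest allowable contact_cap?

Intervening on contact_cap fixes its value directly, overriding its dependence on isolation_days.
Substituting into the transmissibility equation gives transmissibility = -4*contact_cap + 11.
Substituting into the exposure equation gives exposure = 12*contact_cap - 82.
Substituting into the incidence equation gives incidence = -8*contact_cap + 82.
Require -8*contact_cap + 82 ≤ 42, so contact_cap ≥ 5.
The smallest integer in [-1, 14] satisfying this is 5.

contact_cap = 5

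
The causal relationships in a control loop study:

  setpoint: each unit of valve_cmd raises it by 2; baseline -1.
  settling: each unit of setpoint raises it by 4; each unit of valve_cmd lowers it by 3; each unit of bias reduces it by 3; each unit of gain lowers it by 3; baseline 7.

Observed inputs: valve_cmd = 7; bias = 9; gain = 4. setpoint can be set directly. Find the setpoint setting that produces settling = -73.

Intervening on setpoint fixes its value directly, overriding its dependence on valve_cmd.
Substituting into the settling equation gives settling = 4*setpoint - 53.
Solve 4*setpoint - 53 = -73: setpoint = (-73 + 53) / 4 = -5.

setpoint = -5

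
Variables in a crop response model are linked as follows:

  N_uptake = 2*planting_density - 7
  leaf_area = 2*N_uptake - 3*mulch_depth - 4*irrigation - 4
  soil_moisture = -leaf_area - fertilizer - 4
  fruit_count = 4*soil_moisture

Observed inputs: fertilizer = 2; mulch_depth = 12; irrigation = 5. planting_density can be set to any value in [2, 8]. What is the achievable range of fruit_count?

Substituting into the leaf_area equation gives leaf_area = 4*planting_density - 74.
So soil_moisture = -4*planting_density + 68.
Substituting into the fruit_count equation gives fruit_count = -16*planting_density + 272.
Linear in planting_density, so extremes are at the endpoints: planting_density = 2 gives fruit_count = 240; planting_density = 8 gives fruit_count = 144.

144 to 240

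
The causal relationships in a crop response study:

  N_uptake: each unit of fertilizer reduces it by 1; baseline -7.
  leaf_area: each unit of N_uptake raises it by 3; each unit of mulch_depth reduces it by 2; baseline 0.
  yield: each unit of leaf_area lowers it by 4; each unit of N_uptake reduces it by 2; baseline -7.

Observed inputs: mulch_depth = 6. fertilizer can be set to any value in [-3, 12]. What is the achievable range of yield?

97 to 307

Substituting into the leaf_area equation gives leaf_area = -3*fertilizer - 33.
Substituting into the yield equation gives yield = 14*fertilizer + 139.
Linear in fertilizer, so extremes are at the endpoints: fertilizer = -3 gives yield = 97; fertilizer = 12 gives yield = 307.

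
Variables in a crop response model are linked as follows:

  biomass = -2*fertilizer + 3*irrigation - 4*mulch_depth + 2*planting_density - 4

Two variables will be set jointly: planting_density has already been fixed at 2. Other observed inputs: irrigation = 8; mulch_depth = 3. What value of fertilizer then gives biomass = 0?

fertilizer = 6

With planting_density held at 2:
Substituting into the biomass equation gives biomass = -2*fertilizer + 12.
Solve -2*fertilizer + 12 = 0: fertilizer = (0 - 12) / -2 = 6.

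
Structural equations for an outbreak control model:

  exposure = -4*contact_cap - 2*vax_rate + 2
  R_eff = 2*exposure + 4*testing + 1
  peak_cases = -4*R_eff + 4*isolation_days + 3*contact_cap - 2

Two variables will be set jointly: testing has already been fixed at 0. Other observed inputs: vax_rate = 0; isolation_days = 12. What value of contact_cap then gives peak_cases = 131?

contact_cap = 3

With testing held at 0:
Substituting into the exposure equation gives exposure = -4*contact_cap + 2.
Substituting into the R_eff equation gives R_eff = -8*contact_cap + 5.
This gives peak_cases = 35*contact_cap + 26.
Solve 35*contact_cap + 26 = 131: contact_cap = (131 - 26) / 35 = 3.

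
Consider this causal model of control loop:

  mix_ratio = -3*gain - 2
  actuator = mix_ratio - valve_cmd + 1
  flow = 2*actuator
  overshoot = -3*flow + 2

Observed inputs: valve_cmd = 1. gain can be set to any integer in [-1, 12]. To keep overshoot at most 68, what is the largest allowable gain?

Substituting into the actuator equation gives actuator = -3*gain - 2.
Substituting into the flow equation gives flow = -6*gain - 4.
Substituting into the overshoot equation gives overshoot = 18*gain + 14.
Require 18*gain + 14 ≤ 68, so gain ≤ 3.
The largest integer in [-1, 12] satisfying this is 3.

gain = 3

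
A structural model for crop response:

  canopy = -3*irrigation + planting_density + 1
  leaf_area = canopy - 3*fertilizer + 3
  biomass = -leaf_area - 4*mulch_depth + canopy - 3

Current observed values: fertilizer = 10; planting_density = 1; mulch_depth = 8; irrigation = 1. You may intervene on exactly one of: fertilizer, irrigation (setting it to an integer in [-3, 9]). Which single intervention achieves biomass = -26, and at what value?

set fertilizer = 4

Intervening on fertilizer: with other inputs at their observed values, biomass = 3*fertilizer - 38. Solving for -26 gives fertilizer = 4, within [-3, 9].
Intervening on irrigation: the paths from irrigation to biomass cancel (net effect zero), leaving biomass = -8; -26 is unreachable this way.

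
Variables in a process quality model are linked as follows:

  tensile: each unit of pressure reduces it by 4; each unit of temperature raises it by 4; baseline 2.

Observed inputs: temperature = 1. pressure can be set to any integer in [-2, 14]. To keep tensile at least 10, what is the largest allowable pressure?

pressure = -1

Substituting into the tensile equation gives tensile = -4*pressure + 6.
Require -4*pressure + 6 ≥ 10, so pressure ≤ -1.
The largest integer in [-2, 14] satisfying this is -1.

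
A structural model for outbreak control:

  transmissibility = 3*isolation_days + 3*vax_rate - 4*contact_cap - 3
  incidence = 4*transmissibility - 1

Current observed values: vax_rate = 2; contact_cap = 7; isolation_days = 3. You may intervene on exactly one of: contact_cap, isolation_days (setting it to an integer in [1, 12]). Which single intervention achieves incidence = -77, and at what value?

set isolation_days = 2

Intervening on contact_cap: incidence = -16*contact_cap + 47. Reaching -77 requires contact_cap = 31/4, not an integer.
Intervening on isolation_days: with other inputs at their observed values, incidence = 12*isolation_days - 101. Solving for -77 gives isolation_days = 2, within [1, 12].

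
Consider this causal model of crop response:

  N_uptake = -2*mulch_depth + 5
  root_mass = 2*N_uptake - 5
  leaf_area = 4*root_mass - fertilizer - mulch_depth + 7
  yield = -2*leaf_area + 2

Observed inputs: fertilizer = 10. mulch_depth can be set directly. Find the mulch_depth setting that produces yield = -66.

Substituting into the root_mass equation gives root_mass = -4*mulch_depth + 5.
Substituting into the leaf_area equation gives leaf_area = -17*mulch_depth + 17.
yield becomes 34*mulch_depth - 32.
Solve 34*mulch_depth - 32 = -66: mulch_depth = (-66 + 32) / 34 = -1.

mulch_depth = -1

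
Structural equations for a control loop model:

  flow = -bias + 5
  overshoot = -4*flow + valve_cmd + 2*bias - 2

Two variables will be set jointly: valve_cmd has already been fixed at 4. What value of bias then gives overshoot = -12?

bias = 1

With valve_cmd held at 4:
Substituting into the overshoot equation gives overshoot = 6*bias - 18.
Solve 6*bias - 18 = -12: bias = (-12 + 18) / 6 = 1.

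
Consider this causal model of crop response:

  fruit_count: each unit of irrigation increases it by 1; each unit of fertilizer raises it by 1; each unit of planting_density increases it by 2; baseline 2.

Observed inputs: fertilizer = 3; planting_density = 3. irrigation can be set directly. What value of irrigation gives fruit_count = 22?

irrigation = 11

Substituting into the fruit_count equation gives fruit_count = irrigation + 11.
Solve irrigation + 11 = 22: irrigation = (22 - 11) / 1 = 11.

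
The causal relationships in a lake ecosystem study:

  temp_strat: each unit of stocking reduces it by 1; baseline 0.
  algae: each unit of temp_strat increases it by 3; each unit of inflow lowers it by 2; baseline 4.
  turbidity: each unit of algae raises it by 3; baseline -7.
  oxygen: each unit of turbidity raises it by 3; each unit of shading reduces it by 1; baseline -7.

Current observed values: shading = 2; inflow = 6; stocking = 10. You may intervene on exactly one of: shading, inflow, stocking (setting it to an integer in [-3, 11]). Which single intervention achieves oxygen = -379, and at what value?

set shading = 9

Intervening on shading: with other inputs at their observed values, oxygen = -shading - 370. Solving for -379 gives shading = 9, within [-3, 11].
Intervening on inflow: oxygen = -18*inflow - 264. Reaching -379 requires inflow = 115/18, not an integer.
Intervening on stocking: oxygen = -27*stocking - 102. Reaching -379 requires stocking = 277/27, not an integer.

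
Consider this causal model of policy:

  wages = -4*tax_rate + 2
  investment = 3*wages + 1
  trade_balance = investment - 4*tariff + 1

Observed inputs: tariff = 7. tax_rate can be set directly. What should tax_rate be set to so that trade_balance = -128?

Substituting into the investment equation gives investment = -12*tax_rate + 7.
Substituting into the trade_balance equation gives trade_balance = -12*tax_rate - 20.
Solve -12*tax_rate - 20 = -128: tax_rate = (-128 + 20) / -12 = 9.

tax_rate = 9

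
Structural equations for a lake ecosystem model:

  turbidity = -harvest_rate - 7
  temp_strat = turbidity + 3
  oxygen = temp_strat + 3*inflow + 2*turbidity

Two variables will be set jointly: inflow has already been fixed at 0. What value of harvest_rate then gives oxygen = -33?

harvest_rate = 5

With inflow held at 0:
Substituting into the temp_strat equation gives temp_strat = -harvest_rate - 4.
This gives oxygen = -3*harvest_rate - 18.
Solve -3*harvest_rate - 18 = -33: harvest_rate = (-33 + 18) / -3 = 5.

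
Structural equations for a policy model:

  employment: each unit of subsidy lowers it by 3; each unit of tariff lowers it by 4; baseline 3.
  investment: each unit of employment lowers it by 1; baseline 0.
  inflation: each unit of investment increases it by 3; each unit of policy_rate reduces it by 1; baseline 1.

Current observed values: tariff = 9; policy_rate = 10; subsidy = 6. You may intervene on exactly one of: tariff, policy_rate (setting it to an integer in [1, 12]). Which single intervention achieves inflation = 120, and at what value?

Intervening on tariff: with other inputs at their observed values, inflation = 12*tariff + 36. Solving for 120 gives tariff = 7, within [1, 12].
Intervening on policy_rate: inflation = -policy_rate + 154. Reaching 120 requires policy_rate = 34, outside [1, 12].

set tariff = 7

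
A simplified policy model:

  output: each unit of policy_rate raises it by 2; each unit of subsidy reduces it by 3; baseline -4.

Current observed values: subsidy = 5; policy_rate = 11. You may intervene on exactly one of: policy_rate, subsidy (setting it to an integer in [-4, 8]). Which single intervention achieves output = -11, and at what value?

set policy_rate = 4

Intervening on policy_rate: with other inputs at their observed values, output = 2*policy_rate - 19. Solving for -11 gives policy_rate = 4, within [-4, 8].
Intervening on subsidy: output = -3*subsidy + 18. Reaching -11 requires subsidy = 29/3, not an integer.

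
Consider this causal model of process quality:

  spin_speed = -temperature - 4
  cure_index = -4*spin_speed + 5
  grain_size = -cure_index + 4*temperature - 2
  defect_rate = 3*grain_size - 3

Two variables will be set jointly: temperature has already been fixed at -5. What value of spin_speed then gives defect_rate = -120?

With temperature held at -5:
Intervening on spin_speed fixes its value directly, overriding its dependence on temperature.
Substituting into the grain_size equation gives grain_size = 4*spin_speed - 27.
Substituting into the defect_rate equation gives defect_rate = 12*spin_speed - 84.
Solve 12*spin_speed - 84 = -120: spin_speed = (-120 + 84) / 12 = -3.

spin_speed = -3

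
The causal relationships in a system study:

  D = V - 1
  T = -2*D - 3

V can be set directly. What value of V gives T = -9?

Substituting into the T equation gives T = -2*V - 1.
Solve -2*V - 1 = -9: V = (-9 + 1) / -2 = 4.

V = 4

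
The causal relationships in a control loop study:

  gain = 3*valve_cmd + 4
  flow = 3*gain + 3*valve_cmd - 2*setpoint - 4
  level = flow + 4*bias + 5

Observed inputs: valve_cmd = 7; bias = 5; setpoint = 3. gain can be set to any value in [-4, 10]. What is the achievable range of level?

Intervening on gain fixes its value directly, overriding its dependence on valve_cmd.
Substituting into the flow equation gives flow = 3*gain + 11.
This gives level = 3*gain + 36.
Linear in gain, so extremes are at the endpoints: gain = -4 gives level = 24; gain = 10 gives level = 66.

24 to 66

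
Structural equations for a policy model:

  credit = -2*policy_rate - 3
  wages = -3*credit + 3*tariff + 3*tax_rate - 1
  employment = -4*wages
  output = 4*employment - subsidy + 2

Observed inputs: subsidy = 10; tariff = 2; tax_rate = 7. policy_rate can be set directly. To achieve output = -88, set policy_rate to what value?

Substituting into the wages equation gives wages = 6*policy_rate + 35.
Substituting into the employment equation gives employment = -24*policy_rate - 140.
So output = -96*policy_rate - 568.
Solve -96*policy_rate - 568 = -88: policy_rate = (-88 + 568) / -96 = -5.

policy_rate = -5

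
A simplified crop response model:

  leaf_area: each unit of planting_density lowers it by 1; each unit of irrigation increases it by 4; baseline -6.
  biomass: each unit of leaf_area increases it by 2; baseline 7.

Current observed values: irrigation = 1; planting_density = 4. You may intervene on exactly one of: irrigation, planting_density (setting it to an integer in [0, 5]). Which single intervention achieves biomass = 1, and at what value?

Intervening on irrigation: biomass = 8*irrigation - 13. Reaching 1 requires irrigation = 7/4, not an integer.
Intervening on planting_density: with other inputs at their observed values, biomass = -2*planting_density + 3. Solving for 1 gives planting_density = 1, within [0, 5].

set planting_density = 1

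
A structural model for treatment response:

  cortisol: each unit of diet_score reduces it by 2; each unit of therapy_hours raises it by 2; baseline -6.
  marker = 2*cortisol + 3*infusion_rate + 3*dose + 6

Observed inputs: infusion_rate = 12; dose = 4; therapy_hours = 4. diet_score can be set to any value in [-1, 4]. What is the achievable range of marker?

42 to 62

Substituting into the cortisol equation gives cortisol = -2*diet_score + 2.
This gives marker = -4*diet_score + 58.
Linear in diet_score, so extremes are at the endpoints: diet_score = -1 gives marker = 62; diet_score = 4 gives marker = 42.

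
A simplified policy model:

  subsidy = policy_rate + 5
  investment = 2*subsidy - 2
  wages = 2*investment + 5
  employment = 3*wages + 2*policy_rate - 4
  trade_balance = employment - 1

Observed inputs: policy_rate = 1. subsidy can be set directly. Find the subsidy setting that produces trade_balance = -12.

subsidy = -1

Intervening on subsidy fixes its value directly, overriding its dependence on policy_rate.
Substituting into the wages equation gives wages = 4*subsidy + 1.
Substituting into the employment equation gives employment = 12*subsidy + 1.
trade_balance becomes 12*subsidy.
Solve 12*subsidy = -12: subsidy = -12 / 12 = -1.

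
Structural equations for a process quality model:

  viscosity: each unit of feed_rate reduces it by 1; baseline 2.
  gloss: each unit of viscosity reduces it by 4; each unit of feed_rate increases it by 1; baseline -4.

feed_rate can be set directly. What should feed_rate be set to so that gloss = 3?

feed_rate = 3

Substituting into the gloss equation gives gloss = 5*feed_rate - 12.
Solve 5*feed_rate - 12 = 3: feed_rate = (3 + 12) / 5 = 3.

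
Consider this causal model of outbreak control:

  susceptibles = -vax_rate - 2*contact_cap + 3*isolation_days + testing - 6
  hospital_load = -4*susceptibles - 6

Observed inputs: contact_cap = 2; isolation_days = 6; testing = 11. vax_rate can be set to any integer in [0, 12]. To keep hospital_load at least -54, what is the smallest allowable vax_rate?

Substituting into the susceptibles equation gives susceptibles = -vax_rate + 19.
Substituting into the hospital_load equation gives hospital_load = 4*vax_rate - 82.
Require 4*vax_rate - 82 ≥ -54, so vax_rate ≥ 7.
The smallest integer in [0, 12] satisfying this is 7.

vax_rate = 7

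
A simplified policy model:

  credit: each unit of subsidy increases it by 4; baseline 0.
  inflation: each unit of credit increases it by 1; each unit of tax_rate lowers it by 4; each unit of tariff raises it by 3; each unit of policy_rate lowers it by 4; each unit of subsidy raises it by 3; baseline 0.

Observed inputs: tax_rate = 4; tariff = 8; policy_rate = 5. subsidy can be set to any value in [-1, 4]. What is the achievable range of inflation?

Substituting into the inflation equation gives inflation = 7*subsidy - 12.
Linear in subsidy, so extremes are at the endpoints: subsidy = -1 gives inflation = -19; subsidy = 4 gives inflation = 16.

-19 to 16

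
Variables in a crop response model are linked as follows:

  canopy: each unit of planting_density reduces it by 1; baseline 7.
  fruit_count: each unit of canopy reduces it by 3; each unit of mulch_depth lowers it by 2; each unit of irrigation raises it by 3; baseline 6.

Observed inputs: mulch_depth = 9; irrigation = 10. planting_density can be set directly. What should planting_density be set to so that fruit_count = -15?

Substituting into the fruit_count equation gives fruit_count = 3*planting_density - 3.
Solve 3*planting_density - 3 = -15: planting_density = (-15 + 3) / 3 = -4.

planting_density = -4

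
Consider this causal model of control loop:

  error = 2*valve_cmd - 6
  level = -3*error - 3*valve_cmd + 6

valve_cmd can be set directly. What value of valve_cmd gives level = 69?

Substituting into the level equation gives level = -9*valve_cmd + 24.
Solve -9*valve_cmd + 24 = 69: valve_cmd = (69 - 24) / -9 = -5.

valve_cmd = -5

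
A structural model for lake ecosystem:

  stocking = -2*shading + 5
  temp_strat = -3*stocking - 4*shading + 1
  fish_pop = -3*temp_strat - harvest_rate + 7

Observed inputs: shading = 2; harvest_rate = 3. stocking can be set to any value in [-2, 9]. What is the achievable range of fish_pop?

7 to 106

Intervening on stocking fixes its value directly, overriding its dependence on shading.
Substituting into the temp_strat equation gives temp_strat = -3*stocking - 7.
fish_pop becomes 9*stocking + 25.
Linear in stocking, so extremes are at the endpoints: stocking = -2 gives fish_pop = 7; stocking = 9 gives fish_pop = 106.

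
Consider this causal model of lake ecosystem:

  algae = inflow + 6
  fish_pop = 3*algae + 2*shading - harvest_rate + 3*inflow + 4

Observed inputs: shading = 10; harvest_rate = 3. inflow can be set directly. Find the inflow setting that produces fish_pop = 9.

inflow = -5

Substituting into the fish_pop equation gives fish_pop = 6*inflow + 39.
Solve 6*inflow + 39 = 9: inflow = (9 - 39) / 6 = -5.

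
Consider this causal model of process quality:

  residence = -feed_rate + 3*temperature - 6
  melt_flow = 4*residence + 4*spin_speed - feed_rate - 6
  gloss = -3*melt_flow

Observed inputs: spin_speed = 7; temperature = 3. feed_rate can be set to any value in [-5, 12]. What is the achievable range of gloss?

Substituting into the residence equation gives residence = -feed_rate + 3.
Substituting into the melt_flow equation gives melt_flow = -5*feed_rate + 34.
gloss becomes 15*feed_rate - 102.
Linear in feed_rate, so extremes are at the endpoints: feed_rate = -5 gives gloss = -177; feed_rate = 12 gives gloss = 78.

-177 to 78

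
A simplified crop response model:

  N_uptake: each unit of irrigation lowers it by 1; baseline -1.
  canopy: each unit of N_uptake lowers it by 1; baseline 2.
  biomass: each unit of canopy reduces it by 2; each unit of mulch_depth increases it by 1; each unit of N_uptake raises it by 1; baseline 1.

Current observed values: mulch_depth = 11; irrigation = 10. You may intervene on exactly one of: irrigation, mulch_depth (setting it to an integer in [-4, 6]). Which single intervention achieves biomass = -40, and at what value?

Intervening on irrigation: biomass = -3*irrigation + 5. Reaching -40 requires irrigation = 15, outside [-4, 6].
Intervening on mulch_depth: with other inputs at their observed values, biomass = mulch_depth - 36. Solving for -40 gives mulch_depth = -4, within [-4, 6].

set mulch_depth = -4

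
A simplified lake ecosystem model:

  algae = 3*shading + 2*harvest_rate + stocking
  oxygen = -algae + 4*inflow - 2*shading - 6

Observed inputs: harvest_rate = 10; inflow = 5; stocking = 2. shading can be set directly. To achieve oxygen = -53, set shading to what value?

Substituting into the algae equation gives algae = 3*shading + 22.
So oxygen = -5*shading - 8.
Solve -5*shading - 8 = -53: shading = (-53 + 8) / -5 = 9.

shading = 9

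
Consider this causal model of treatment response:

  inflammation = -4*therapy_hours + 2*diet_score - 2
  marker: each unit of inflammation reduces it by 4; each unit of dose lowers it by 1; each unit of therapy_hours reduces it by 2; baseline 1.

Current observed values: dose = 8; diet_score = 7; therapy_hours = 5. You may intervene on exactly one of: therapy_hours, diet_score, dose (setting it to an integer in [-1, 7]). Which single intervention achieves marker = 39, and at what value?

Intervening on therapy_hours: marker = 14*therapy_hours - 55. Reaching 39 requires therapy_hours = 47/7, not an integer.
Intervening on diet_score: with other inputs at their observed values, marker = -8*diet_score + 71. Solving for 39 gives diet_score = 4, within [-1, 7].
Intervening on dose: marker = -dose + 23. Reaching 39 requires dose = -16, outside [-1, 7].

set diet_score = 4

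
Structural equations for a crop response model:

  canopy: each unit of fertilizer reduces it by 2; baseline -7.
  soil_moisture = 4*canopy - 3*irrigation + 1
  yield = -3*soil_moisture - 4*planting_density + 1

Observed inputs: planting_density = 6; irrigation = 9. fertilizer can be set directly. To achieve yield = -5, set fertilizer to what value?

fertilizer = -6

Substituting into the soil_moisture equation gives soil_moisture = -8*fertilizer - 54.
So yield = 24*fertilizer + 139.
Solve 24*fertilizer + 139 = -5: fertilizer = (-5 - 139) / 24 = -6.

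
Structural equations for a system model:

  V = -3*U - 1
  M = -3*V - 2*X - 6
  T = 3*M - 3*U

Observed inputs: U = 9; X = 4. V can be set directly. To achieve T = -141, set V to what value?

Intervening on V fixes its value directly, overriding its dependence on U.
Substituting into the M equation gives M = -3*V - 14.
So T = -9*V - 69.
Solve -9*V - 69 = -141: V = (-141 + 69) / -9 = 8.

V = 8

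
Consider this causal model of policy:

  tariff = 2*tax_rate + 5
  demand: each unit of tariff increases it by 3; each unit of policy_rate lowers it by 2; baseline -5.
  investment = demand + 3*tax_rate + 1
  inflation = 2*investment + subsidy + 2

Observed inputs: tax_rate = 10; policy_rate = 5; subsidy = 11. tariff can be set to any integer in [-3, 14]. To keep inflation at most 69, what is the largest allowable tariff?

Intervening on tariff fixes its value directly, overriding its dependence on tax_rate.
Substituting into the demand equation gives demand = 3*tariff - 15.
This gives investment = 3*tariff + 16.
Substituting into the inflation equation gives inflation = 6*tariff + 45.
Require 6*tariff + 45 ≤ 69, so tariff ≤ 4.
The largest integer in [-3, 14] satisfying this is 4.

tariff = 4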